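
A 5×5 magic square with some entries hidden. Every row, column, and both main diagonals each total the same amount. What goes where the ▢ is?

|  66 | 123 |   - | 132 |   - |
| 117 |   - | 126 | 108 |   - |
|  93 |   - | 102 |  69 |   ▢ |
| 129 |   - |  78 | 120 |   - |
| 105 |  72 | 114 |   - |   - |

Column 1 is complete and sums to 510; that is the magic constant.
Column 3: 126 + 102 + 78 + 114 + ? = 510, so (1,3) = 90.
From column 4, 510 − (132 + 108 + 69 + 120) gives (5,4) = 81.
Row 1: 66 + 123 + 90 + 132 + ? = 510, so (1,5) = 99.
The remaining cell in row 5 is (5,5) = 510 − 372 = 138.
From main diagonal, 510 − (66 + 102 + 120 + 138) gives (2,2) = 84.
Anti-diagonal needs 510; the known cells sum to 414, so (4,2) = 96.
From row 2, 510 − (117 + 84 + 126 + 108) gives (2,5) = 75.
Row 4: 129 + 96 + 78 + 120 + ? = 510, so (4,5) = 87.
Using column 2: 123 + 84 + 96 + 72 + ? → (3,2) = 510 − 375 = 135.
The remaining cell in column 5 is (3,5) = 510 − 399 = 111.

111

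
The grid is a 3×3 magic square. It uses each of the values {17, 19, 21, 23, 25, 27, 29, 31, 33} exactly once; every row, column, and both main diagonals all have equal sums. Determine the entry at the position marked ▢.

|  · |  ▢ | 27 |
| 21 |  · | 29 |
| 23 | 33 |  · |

17

The 9 entries sum to 225, so each line sums to 225/3 = 75.
Row 2 must total 75; the given cells sum to 50, so (2,2) = 25.
Using row 3: 23 + 33 + ? → (3,3) = 75 − 56 = 19.
Column 1 needs 75; the known cells sum to 44, so (1,1) = 31.
Column 2: 25 + 33 + ? = 75, so (1,2) = 17.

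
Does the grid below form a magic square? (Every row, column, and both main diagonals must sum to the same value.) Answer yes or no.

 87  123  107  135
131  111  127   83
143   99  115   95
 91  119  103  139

Yes

Row 1: 87 + 123 + 107 + 135 = 452.
Row 2: 131 + 111 + 127 + 83 = 452.
Row 3: 143 + 99 + 115 + 95 = 452.
Row 4: 91 + 119 + 103 + 139 = 452.
Column 1: 87 + 131 + 143 + 91 = 452.
Column 2: 123 + 111 + 99 + 119 = 452.
Column 3: 107 + 127 + 115 + 103 = 452.
Column 4: 135 + 83 + 95 + 139 = 452.
Main diagonal: 87 + 111 + 115 + 139 = 452.
Anti-diagonal: 135 + 127 + 99 + 91 = 452.
All lines sum to 452.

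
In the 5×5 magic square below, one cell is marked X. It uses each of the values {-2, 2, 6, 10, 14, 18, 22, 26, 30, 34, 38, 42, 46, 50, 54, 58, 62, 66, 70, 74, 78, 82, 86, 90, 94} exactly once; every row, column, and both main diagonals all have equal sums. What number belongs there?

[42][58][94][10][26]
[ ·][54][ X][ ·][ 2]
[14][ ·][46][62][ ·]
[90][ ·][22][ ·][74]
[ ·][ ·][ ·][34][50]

The 25 entries sum to 1150, so each line sums to 1150/5 = 230.
Column 5: 26 + 2 + 74 + 50 + ? = 230, so (3,5) = 78.
Main diagonal: 42 + 54 + 46 + 50 + ? = 230, so (4,4) = 38.
The remaining cell in row 3 is (3,2) = 230 − 200 = 30.
The remaining cell in row 4 is (4,2) = 230 − 224 = 6.
Column 2: 58 + 54 + 30 + 6 + ? = 230, so (5,2) = 82.
From column 4, 230 − (10 + 62 + 38 + 34) gives (2,4) = 86.
Anti-diagonal: 26 + 86 + 46 + 6 + ? = 230, so (5,1) = 66.
Row 5: 66 + 82 + 34 + 50 + ? = 230, so (5,3) = -2.
Column 1 needs 230; the known cells sum to 212, so (2,1) = 18.
Column 3 needs 230; the known cells sum to 160, so (2,3) = 70.

70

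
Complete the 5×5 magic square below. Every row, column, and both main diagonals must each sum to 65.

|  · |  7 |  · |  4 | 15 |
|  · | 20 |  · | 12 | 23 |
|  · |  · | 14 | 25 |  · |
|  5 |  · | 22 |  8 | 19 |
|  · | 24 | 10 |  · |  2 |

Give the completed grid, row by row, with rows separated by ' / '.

Row 4: 5 + 22 + 8 + 19 + ? = 65, so (4,2) = 11.
Column 2: 7 + 20 + 11 + 24 + ? = 65, so (3,2) = 3.
Column 4 must total 65; the given cells sum to 49, so (5,4) = 16.
Using column 5: 15 + 23 + 19 + 2 + ? → (3,5) = 65 − 59 = 6.
Main diagonal needs 65; the known cells sum to 44, so (1,1) = 21.
From anti-diagonal, 65 − (15 + 12 + 14 + 11) gives (5,1) = 13.
Using row 1: 21 + 7 + 4 + 15 + ? → (1,3) = 65 − 47 = 18.
Row 3 needs 65; the known cells sum to 48, so (3,1) = 17.
Column 1 must total 65; the given cells sum to 56, so (2,1) = 9.
From column 3, 65 − (18 + 14 + 22 + 10) gives (2,3) = 1.

21 7 18 4 15 / 9 20 1 12 23 / 17 3 14 25 6 / 5 11 22 8 19 / 13 24 10 16 2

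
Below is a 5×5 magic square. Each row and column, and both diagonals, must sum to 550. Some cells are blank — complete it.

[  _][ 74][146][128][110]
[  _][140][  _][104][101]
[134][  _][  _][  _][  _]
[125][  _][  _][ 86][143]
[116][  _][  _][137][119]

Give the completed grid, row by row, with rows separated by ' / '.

Row 1 must total 550; the given cells sum to 458, so (1,1) = 92.
Column 1 needs 550; the known cells sum to 467, so (2,1) = 83.
Using column 4: 128 + 104 + 86 + 137 + ? → (3,4) = 550 − 455 = 95.
The remaining cell in column 5 is (3,5) = 550 − 473 = 77.
From main diagonal, 550 − (92 + 140 + 86 + 119) gives (3,3) = 113.
Using anti-diagonal: 110 + 104 + 113 + 116 + ? → (4,2) = 550 − 443 = 107.
The remaining cell in row 2 is (2,3) = 550 − 428 = 122.
The remaining cell in row 3 is (3,2) = 550 − 419 = 131.
Row 4 must total 550; the given cells sum to 461, so (4,3) = 89.
Column 2: 74 + 140 + 131 + 107 + ? = 550, so (5,2) = 98.
Column 3 needs 550; the known cells sum to 470, so (5,3) = 80.

92 74 146 128 110 / 83 140 122 104 101 / 134 131 113 95 77 / 125 107 89 86 143 / 116 98 80 137 119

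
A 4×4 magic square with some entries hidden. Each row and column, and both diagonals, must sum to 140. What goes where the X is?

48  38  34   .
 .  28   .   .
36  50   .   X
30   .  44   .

The remaining cell in row 1 is (1,4) = 140 − 120 = 20.
Column 1 needs 140; the known cells sum to 114, so (2,1) = 26.
Column 2 must total 140; the given cells sum to 116, so (4,2) = 24.
Anti-diagonal: 20 + 50 + 30 + ? = 140, so (2,3) = 40.
Using row 2: 26 + 28 + 40 + ? → (2,4) = 140 − 94 = 46.
Row 4: 30 + 24 + 44 + ? = 140, so (4,4) = 42.
Column 3 needs 140; the known cells sum to 118, so (3,3) = 22.
Using column 4: 20 + 46 + 42 + ? → (3,4) = 140 − 108 = 32.

32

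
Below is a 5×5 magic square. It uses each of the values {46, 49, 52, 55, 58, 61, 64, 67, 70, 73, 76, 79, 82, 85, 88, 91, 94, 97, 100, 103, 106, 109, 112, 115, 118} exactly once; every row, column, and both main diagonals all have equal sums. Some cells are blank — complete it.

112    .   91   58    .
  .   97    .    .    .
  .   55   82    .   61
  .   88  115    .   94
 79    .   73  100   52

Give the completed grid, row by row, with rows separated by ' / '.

112 64 91 58 85 / 70 97 49 76 118 / 103 55 82 109 61 / 46 88 115 67 94 / 79 106 73 100 52

The 25 entries sum to 2050, so each line sums to 2050/5 = 410.
From row 5, 410 − (79 + 73 + 100 + 52) gives (5,2) = 106.
The remaining cell in column 2 is (1,2) = 410 − 346 = 64.
Column 3: 91 + 82 + 115 + 73 + ? = 410, so (2,3) = 49.
From main diagonal, 410 − (112 + 97 + 82 + 52) gives (4,4) = 67.
From row 1, 410 − (112 + 64 + 91 + 58) gives (1,5) = 85.
Row 4 needs 410; the known cells sum to 364, so (4,1) = 46.
Column 5: 85 + 61 + 94 + 52 + ? = 410, so (2,5) = 118.
Anti-diagonal needs 410; the known cells sum to 334, so (2,4) = 76.
The remaining cell in row 2 is (2,1) = 410 − 340 = 70.
From column 1, 410 − (112 + 70 + 46 + 79) gives (3,1) = 103.
Column 4: 58 + 76 + 67 + 100 + ? = 410, so (3,4) = 109.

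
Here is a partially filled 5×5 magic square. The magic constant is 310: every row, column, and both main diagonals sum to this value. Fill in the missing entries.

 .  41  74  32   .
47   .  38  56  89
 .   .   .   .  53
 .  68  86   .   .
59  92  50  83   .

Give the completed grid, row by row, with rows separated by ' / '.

Row 2: 47 + 38 + 56 + 89 + ? = 310, so (2,2) = 80.
Row 5 must total 310; the given cells sum to 284, so (5,5) = 26.
Using column 2: 41 + 80 + 68 + 92 + ? → (3,2) = 310 − 281 = 29.
The remaining cell in column 3 is (3,3) = 310 − 248 = 62.
Anti-diagonal: 56 + 62 + 68 + 59 + ? = 310, so (1,5) = 65.
Using row 1: 41 + 74 + 32 + 65 + ? → (1,1) = 310 − 212 = 98.
Column 5 needs 310; the known cells sum to 233, so (4,5) = 77.
Using main diagonal: 98 + 80 + 62 + 26 + ? → (4,4) = 310 − 266 = 44.
Row 4 needs 310; the known cells sum to 275, so (4,1) = 35.
Column 1 must total 310; the given cells sum to 239, so (3,1) = 71.
From column 4, 310 − (32 + 56 + 44 + 83) gives (3,4) = 95.

98 41 74 32 65 / 47 80 38 56 89 / 71 29 62 95 53 / 35 68 86 44 77 / 59 92 50 83 26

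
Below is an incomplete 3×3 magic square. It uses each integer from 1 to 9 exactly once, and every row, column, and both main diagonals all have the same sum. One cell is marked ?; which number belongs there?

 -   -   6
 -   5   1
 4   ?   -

The entries are 1 through 9, which sum to 45, so each line sums to 45/3 = 15.
The remaining cell in row 2 is (2,1) = 15 − 6 = 9.
Column 1 needs 15; the known cells sum to 13, so (1,1) = 2.
From column 3, 15 − (6 + 1) gives (3,3) = 8.
From row 1, 15 − (2 + 6) gives (1,2) = 7.
Row 3 must total 15; the given cells sum to 12, so (3,2) = 3.

3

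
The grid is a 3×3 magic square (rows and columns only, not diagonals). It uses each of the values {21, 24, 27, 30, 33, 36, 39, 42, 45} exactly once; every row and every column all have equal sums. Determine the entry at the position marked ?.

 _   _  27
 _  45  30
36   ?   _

21

The 9 entries sum to 297, so each line sums to 297/3 = 99.
The remaining cell in row 2 is (2,1) = 99 − 75 = 24.
Column 1 must total 99; the given cells sum to 60, so (1,1) = 39.
From column 3, 99 − (27 + 30) gives (3,3) = 42.
Row 1 must total 99; the given cells sum to 66, so (1,2) = 33.
Row 3 must total 99; the given cells sum to 78, so (3,2) = 21.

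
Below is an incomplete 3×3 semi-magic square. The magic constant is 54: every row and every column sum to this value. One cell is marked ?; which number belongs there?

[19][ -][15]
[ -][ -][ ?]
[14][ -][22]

17

Row 1 must total 54; the given cells sum to 34, so (1,2) = 20.
From row 3, 54 − (14 + 22) gives (3,2) = 18.
Column 1: 19 + 14 + ? = 54, so (2,1) = 21.
From column 2, 54 − (20 + 18) gives (2,2) = 16.
Column 3 needs 54; the known cells sum to 37, so (2,3) = 17.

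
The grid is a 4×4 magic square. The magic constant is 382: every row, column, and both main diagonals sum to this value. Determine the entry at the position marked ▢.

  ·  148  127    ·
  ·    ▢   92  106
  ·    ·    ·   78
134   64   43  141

71

Using column 3: 127 + 92 + 43 + ? → (3,3) = 382 − 262 = 120.
From column 4, 382 − (106 + 78 + 141) gives (1,4) = 57.
Anti-diagonal needs 382; the known cells sum to 283, so (3,2) = 99.
The remaining cell in row 1 is (1,1) = 382 − 332 = 50.
Row 3 needs 382; the known cells sum to 297, so (3,1) = 85.
Using column 1: 50 + 85 + 134 + ? → (2,1) = 382 − 269 = 113.
The remaining cell in column 2 is (2,2) = 382 − 311 = 71.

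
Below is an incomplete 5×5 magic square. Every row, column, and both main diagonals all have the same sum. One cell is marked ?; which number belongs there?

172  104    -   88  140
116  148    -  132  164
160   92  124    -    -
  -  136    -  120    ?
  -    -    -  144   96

Main diagonal is complete and sums to 660; that is the magic constant.
Row 1: 172 + 104 + 88 + 140 + ? = 660, so (1,3) = 156.
Using row 2: 116 + 148 + 132 + 164 + ? → (2,3) = 660 − 560 = 100.
Using column 2: 104 + 148 + 92 + 136 + ? → (5,2) = 660 − 480 = 180.
From column 4, 660 − (88 + 132 + 120 + 144) gives (3,4) = 176.
Anti-diagonal must total 660; the given cells sum to 532, so (5,1) = 128.
Row 3 must total 660; the given cells sum to 552, so (3,5) = 108.
Row 5: 128 + 180 + 144 + 96 + ? = 660, so (5,3) = 112.
Column 1 needs 660; the known cells sum to 576, so (4,1) = 84.
Using column 3: 156 + 100 + 124 + 112 + ? → (4,3) = 660 − 492 = 168.
Using column 5: 140 + 164 + 108 + 96 + ? → (4,5) = 660 − 508 = 152.

152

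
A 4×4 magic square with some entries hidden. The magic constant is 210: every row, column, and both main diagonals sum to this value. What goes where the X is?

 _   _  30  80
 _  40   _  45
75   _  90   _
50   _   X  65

35

The remaining cell in column 4 is (3,4) = 210 − 190 = 20.
Main diagonal needs 210; the known cells sum to 195, so (1,1) = 15.
Row 1 needs 210; the known cells sum to 125, so (1,2) = 85.
The remaining cell in row 3 is (3,2) = 210 − 185 = 25.
From column 1, 210 − (15 + 75 + 50) gives (2,1) = 70.
Column 2: 85 + 40 + 25 + ? = 210, so (4,2) = 60.
From anti-diagonal, 210 − (80 + 25 + 50) gives (2,3) = 55.
Row 4: 50 + 60 + 65 + ? = 210, so (4,3) = 35.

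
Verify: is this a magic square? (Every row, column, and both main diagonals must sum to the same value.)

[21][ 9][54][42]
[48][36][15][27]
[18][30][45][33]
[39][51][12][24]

Yes

Row 1: 21 + 9 + 54 + 42 = 126.
Row 2: 48 + 36 + 15 + 27 = 126.
Row 3: 18 + 30 + 45 + 33 = 126.
Row 4: 39 + 51 + 12 + 24 = 126.
Column 1: 21 + 48 + 18 + 39 = 126.
Column 2: 9 + 36 + 30 + 51 = 126.
Column 3: 54 + 15 + 45 + 12 = 126.
Column 4: 42 + 27 + 33 + 24 = 126.
Main diagonal: 21 + 36 + 45 + 24 = 126.
Anti-diagonal: 42 + 15 + 30 + 39 = 126.
All lines sum to 126.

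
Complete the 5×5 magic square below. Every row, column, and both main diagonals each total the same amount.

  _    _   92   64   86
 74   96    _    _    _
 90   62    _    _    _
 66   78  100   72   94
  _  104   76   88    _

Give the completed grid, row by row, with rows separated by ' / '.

Row 4 is already complete: 66 + 78 + 100 + 72 + 94 = 410, so that is the magic constant.
Column 2 must total 410; the given cells sum to 340, so (1,2) = 70.
From row 1, 410 − (70 + 92 + 64 + 86) gives (1,1) = 98.
From column 1, 410 − (98 + 74 + 90 + 66) gives (5,1) = 82.
Row 5 must total 410; the given cells sum to 350, so (5,5) = 60.
Using main diagonal: 98 + 96 + 72 + 60 + ? → (3,3) = 410 − 326 = 84.
From anti-diagonal, 410 − (86 + 84 + 78 + 82) gives (2,4) = 80.
Column 3: 92 + 84 + 100 + 76 + ? = 410, so (2,3) = 58.
The remaining cell in column 4 is (3,4) = 410 − 304 = 106.
Using row 2: 74 + 96 + 58 + 80 + ? → (2,5) = 410 − 308 = 102.
Using row 3: 90 + 62 + 84 + 106 + ? → (3,5) = 410 − 342 = 68.

98 70 92 64 86 / 74 96 58 80 102 / 90 62 84 106 68 / 66 78 100 72 94 / 82 104 76 88 60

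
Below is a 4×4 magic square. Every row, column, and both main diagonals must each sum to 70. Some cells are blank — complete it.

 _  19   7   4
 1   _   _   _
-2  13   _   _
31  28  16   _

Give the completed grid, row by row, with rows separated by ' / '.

40 19 7 4 / 1 10 22 37 / -2 13 25 34 / 31 28 16 -5

The remaining cell in row 1 is (1,1) = 70 − 30 = 40.
The remaining cell in row 4 is (4,4) = 70 − 75 = -5.
Column 2 needs 70; the known cells sum to 60, so (2,2) = 10.
Main diagonal must total 70; the given cells sum to 45, so (3,3) = 25.
From anti-diagonal, 70 − (4 + 13 + 31) gives (2,3) = 22.
Row 2 must total 70; the given cells sum to 33, so (2,4) = 37.
From row 3, 70 − (-2 + 13 + 25) gives (3,4) = 34.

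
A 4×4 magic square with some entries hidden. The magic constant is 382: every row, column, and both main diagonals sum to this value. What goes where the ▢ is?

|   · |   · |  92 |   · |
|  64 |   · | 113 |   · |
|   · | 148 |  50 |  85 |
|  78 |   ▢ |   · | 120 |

Row 3: 148 + 50 + 85 + ? = 382, so (3,1) = 99.
Column 1: 64 + 99 + 78 + ? = 382, so (1,1) = 141.
Column 3 must total 382; the given cells sum to 255, so (4,3) = 127.
Using main diagonal: 141 + 50 + 120 + ? → (2,2) = 382 − 311 = 71.
The remaining cell in anti-diagonal is (1,4) = 382 − 339 = 43.
Row 1: 141 + 92 + 43 + ? = 382, so (1,2) = 106.
Row 2 needs 382; the known cells sum to 248, so (2,4) = 134.
Row 4 must total 382; the given cells sum to 325, so (4,2) = 57.

57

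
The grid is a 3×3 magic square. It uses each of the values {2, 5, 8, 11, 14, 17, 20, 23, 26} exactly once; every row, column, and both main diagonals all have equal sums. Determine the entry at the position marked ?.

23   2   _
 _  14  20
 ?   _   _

The 9 entries sum to 126, so each line sums to 126/3 = 42.
Row 1 must total 42; the given cells sum to 25, so (1,3) = 17.
From row 2, 42 − (14 + 20) gives (2,1) = 8.
The remaining cell in column 1 is (3,1) = 42 − 31 = 11.

11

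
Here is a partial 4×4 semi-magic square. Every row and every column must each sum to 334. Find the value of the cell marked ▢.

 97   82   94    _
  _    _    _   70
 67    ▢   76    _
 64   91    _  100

Row 1 must total 334; the given cells sum to 273, so (1,4) = 61.
From row 4, 334 − (64 + 91 + 100) gives (4,3) = 79.
The remaining cell in column 1 is (2,1) = 334 − 228 = 106.
From column 3, 334 − (94 + 76 + 79) gives (2,3) = 85.
Column 4 must total 334; the given cells sum to 231, so (3,4) = 103.
Row 2 must total 334; the given cells sum to 261, so (2,2) = 73.
Row 3: 67 + 76 + 103 + ? = 334, so (3,2) = 88.

88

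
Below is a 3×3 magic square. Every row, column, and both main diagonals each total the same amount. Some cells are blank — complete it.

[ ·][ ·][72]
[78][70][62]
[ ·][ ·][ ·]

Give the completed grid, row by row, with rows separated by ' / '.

Row 2 is already complete: 78 + 70 + 62 = 210, so that is the magic constant.
The remaining cell in column 3 is (3,3) = 210 − 134 = 76.
Using main diagonal: 70 + 76 + ? → (1,1) = 210 − 146 = 64.
Using anti-diagonal: 72 + 70 + ? → (3,1) = 210 − 142 = 68.
Row 1 must total 210; the given cells sum to 136, so (1,2) = 74.
The remaining cell in row 3 is (3,2) = 210 − 144 = 66.

64 74 72 / 78 70 62 / 68 66 76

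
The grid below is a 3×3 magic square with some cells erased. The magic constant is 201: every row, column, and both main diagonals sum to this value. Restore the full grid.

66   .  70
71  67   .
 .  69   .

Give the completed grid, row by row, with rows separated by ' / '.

66 65 70 / 71 67 63 / 64 69 68

Using row 1: 66 + 70 + ? → (1,2) = 201 − 136 = 65.
From row 2, 201 − (71 + 67) gives (2,3) = 63.
From column 1, 201 − (66 + 71) gives (3,1) = 64.
Column 3: 70 + 63 + ? = 201, so (3,3) = 68.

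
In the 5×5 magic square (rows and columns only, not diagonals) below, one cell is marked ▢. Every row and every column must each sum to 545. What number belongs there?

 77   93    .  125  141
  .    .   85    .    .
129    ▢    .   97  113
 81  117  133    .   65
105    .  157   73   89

145

Row 1 needs 545; the known cells sum to 436, so (1,3) = 109.
Using row 4: 81 + 117 + 133 + 65 + ? → (4,4) = 545 − 396 = 149.
Row 5 needs 545; the known cells sum to 424, so (5,2) = 121.
Column 1: 77 + 129 + 81 + 105 + ? = 545, so (2,1) = 153.
Using column 3: 109 + 85 + 133 + 157 + ? → (3,3) = 545 − 484 = 61.
From column 4, 545 − (125 + 97 + 149 + 73) gives (2,4) = 101.
Using column 5: 141 + 113 + 65 + 89 + ? → (2,5) = 545 − 408 = 137.
Using row 2: 153 + 85 + 101 + 137 + ? → (2,2) = 545 − 476 = 69.
The remaining cell in row 3 is (3,2) = 545 − 400 = 145.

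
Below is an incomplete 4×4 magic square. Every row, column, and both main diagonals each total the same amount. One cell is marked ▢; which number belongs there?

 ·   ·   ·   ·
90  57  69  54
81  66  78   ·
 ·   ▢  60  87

72

Row 2 is complete and sums to 270; that is the magic constant.
Row 3 needs 270; the known cells sum to 225, so (3,4) = 45.
Column 3 must total 270; the given cells sum to 207, so (1,3) = 63.
Column 4 must total 270; the given cells sum to 186, so (1,4) = 84.
Using main diagonal: 57 + 78 + 87 + ? → (1,1) = 270 − 222 = 48.
The remaining cell in anti-diagonal is (4,1) = 270 − 219 = 51.
Using row 1: 48 + 63 + 84 + ? → (1,2) = 270 − 195 = 75.
Row 4 needs 270; the known cells sum to 198, so (4,2) = 72.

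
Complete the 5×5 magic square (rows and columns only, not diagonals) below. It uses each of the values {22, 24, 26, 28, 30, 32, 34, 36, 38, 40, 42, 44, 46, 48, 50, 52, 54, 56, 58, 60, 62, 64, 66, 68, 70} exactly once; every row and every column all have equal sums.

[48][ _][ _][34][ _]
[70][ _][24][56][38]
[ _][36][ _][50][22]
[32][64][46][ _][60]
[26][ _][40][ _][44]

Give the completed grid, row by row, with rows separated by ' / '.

The 25 entries sum to 1150, so each line sums to 1150/5 = 230.
Row 2: 70 + 24 + 56 + 38 + ? = 230, so (2,2) = 42.
Row 4 needs 230; the known cells sum to 202, so (4,4) = 28.
Column 1 needs 230; the known cells sum to 176, so (3,1) = 54.
Column 4: 34 + 56 + 50 + 28 + ? = 230, so (5,4) = 62.
Using column 5: 38 + 22 + 60 + 44 + ? → (1,5) = 230 − 164 = 66.
Row 3 must total 230; the given cells sum to 162, so (3,3) = 68.
Row 5 needs 230; the known cells sum to 172, so (5,2) = 58.
The remaining cell in column 2 is (1,2) = 230 − 200 = 30.
From column 3, 230 − (24 + 68 + 46 + 40) gives (1,3) = 52.

48 30 52 34 66 / 70 42 24 56 38 / 54 36 68 50 22 / 32 64 46 28 60 / 26 58 40 62 44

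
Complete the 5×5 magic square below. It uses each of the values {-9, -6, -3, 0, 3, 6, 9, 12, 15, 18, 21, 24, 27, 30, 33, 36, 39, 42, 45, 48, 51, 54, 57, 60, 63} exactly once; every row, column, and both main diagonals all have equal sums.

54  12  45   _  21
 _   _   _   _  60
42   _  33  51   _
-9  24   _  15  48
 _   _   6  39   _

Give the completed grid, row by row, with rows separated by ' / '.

54 12 45 3 21 / 18 36 -6 27 60 / 42 0 33 51 9 / -9 24 57 15 48 / 30 63 6 39 -3

The 25 entries sum to 675, so each line sums to 675/5 = 135.
The remaining cell in row 1 is (1,4) = 135 − 132 = 3.
Row 4: -9 + 24 + 15 + 48 + ? = 135, so (4,3) = 57.
From column 3, 135 − (45 + 33 + 57 + 6) gives (2,3) = -6.
Column 4: 3 + 51 + 15 + 39 + ? = 135, so (2,4) = 27.
Anti-diagonal needs 135; the known cells sum to 105, so (5,1) = 30.
From column 1, 135 − (54 + 42 + (-9) + 30) gives (2,1) = 18.
Row 2: 18 + (-6) + 27 + 60 + ? = 135, so (2,2) = 36.
Using main diagonal: 54 + 36 + 33 + 15 + ? → (5,5) = 135 − 138 = -3.
Using row 5: 30 + 6 + 39 + (-3) + ? → (5,2) = 135 − 72 = 63.
Using column 2: 12 + 36 + 24 + 63 + ? → (3,2) = 135 − 135 = 0.
Column 5 must total 135; the given cells sum to 126, so (3,5) = 9.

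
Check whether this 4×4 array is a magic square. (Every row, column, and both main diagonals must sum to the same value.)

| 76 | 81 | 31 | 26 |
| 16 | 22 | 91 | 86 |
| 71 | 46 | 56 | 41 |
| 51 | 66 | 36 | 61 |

No — column 3 sums to 214 but main diagonal sums to 215.

Row 1: 76 + 81 + 31 + 26 = 214.
Row 2: 16 + 22 + 91 + 86 = 215.
Row 3: 71 + 46 + 56 + 41 = 214.
Row 4: 51 + 66 + 36 + 61 = 214.
Column 1: 76 + 16 + 71 + 51 = 214.
Column 2: 81 + 22 + 46 + 66 = 215.
Column 3: 31 + 91 + 56 + 36 = 214.
Column 4: 26 + 86 + 41 + 61 = 214.
Main diagonal: 76 + 22 + 56 + 61 = 215.
Anti-diagonal: 26 + 91 + 46 + 51 = 214.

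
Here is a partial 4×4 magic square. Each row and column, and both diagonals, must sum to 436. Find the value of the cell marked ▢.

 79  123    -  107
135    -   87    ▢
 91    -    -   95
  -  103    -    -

115

Row 1 must total 436; the given cells sum to 309, so (1,3) = 127.
Column 1 needs 436; the known cells sum to 305, so (4,1) = 131.
Anti-diagonal needs 436; the known cells sum to 325, so (3,2) = 111.
Row 3 needs 436; the known cells sum to 297, so (3,3) = 139.
Using column 2: 123 + 111 + 103 + ? → (2,2) = 436 − 337 = 99.
The remaining cell in column 3 is (4,3) = 436 − 353 = 83.
Main diagonal: 79 + 99 + 139 + ? = 436, so (4,4) = 119.
Row 2: 135 + 99 + 87 + ? = 436, so (2,4) = 115.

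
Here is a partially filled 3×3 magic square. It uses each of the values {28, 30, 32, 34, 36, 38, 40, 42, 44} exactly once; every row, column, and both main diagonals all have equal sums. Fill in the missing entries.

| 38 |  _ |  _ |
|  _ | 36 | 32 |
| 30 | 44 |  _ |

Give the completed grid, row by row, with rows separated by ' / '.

38 28 42 / 40 36 32 / 30 44 34

The 9 entries sum to 324, so each line sums to 324/3 = 108.
The remaining cell in row 2 is (2,1) = 108 − 68 = 40.
Row 3: 30 + 44 + ? = 108, so (3,3) = 34.
Column 2: 36 + 44 + ? = 108, so (1,2) = 28.
Column 3 needs 108; the known cells sum to 66, so (1,3) = 42.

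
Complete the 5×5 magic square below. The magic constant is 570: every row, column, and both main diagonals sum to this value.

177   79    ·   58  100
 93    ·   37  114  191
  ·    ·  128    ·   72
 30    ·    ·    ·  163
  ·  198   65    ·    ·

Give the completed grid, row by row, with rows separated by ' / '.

The remaining cell in row 1 is (1,3) = 570 − 414 = 156.
Using row 2: 93 + 37 + 114 + 191 + ? → (2,2) = 570 − 435 = 135.
From column 3, 570 − (156 + 37 + 128 + 65) gives (4,3) = 184.
Column 5: 100 + 191 + 72 + 163 + ? = 570, so (5,5) = 44.
Using main diagonal: 177 + 135 + 128 + 44 + ? → (4,4) = 570 − 484 = 86.
The remaining cell in row 4 is (4,2) = 570 − 463 = 107.
Column 2 must total 570; the given cells sum to 519, so (3,2) = 51.
Anti-diagonal must total 570; the given cells sum to 449, so (5,1) = 121.
The remaining cell in row 5 is (5,4) = 570 − 428 = 142.
From column 1, 570 − (177 + 93 + 30 + 121) gives (3,1) = 149.
Column 4: 58 + 114 + 86 + 142 + ? = 570, so (3,4) = 170.

177 79 156 58 100 / 93 135 37 114 191 / 149 51 128 170 72 / 30 107 184 86 163 / 121 198 65 142 44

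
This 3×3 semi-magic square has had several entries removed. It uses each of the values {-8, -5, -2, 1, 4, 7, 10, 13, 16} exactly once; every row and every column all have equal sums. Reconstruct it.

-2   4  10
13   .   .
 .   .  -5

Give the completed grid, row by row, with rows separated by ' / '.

The 9 entries sum to 36, so each line sums to 36/3 = 12.
From column 1, 12 − (-2 + 13) gives (3,1) = 1.
The remaining cell in column 3 is (2,3) = 12 − 5 = 7.
From row 2, 12 − (13 + 7) gives (2,2) = -8.
From row 3, 12 − (1 + (-5)) gives (3,2) = 16.

-2 4 10 / 13 -8 7 / 1 16 -5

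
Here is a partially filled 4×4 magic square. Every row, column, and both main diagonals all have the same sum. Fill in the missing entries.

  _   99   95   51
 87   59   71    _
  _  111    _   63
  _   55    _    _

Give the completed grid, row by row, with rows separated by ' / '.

79 99 95 51 / 87 59 71 107 / 67 111 83 63 / 91 55 75 103

Column 2 is already complete: 99 + 59 + 111 + 55 = 324, so that is the magic constant.
Row 1 needs 324; the known cells sum to 245, so (1,1) = 79.
Row 2 must total 324; the given cells sum to 217, so (2,4) = 107.
The remaining cell in column 4 is (4,4) = 324 − 221 = 103.
The remaining cell in main diagonal is (3,3) = 324 − 241 = 83.
Anti-diagonal needs 324; the known cells sum to 233, so (4,1) = 91.
From row 3, 324 − (111 + 83 + 63) gives (3,1) = 67.
Row 4 needs 324; the known cells sum to 249, so (4,3) = 75.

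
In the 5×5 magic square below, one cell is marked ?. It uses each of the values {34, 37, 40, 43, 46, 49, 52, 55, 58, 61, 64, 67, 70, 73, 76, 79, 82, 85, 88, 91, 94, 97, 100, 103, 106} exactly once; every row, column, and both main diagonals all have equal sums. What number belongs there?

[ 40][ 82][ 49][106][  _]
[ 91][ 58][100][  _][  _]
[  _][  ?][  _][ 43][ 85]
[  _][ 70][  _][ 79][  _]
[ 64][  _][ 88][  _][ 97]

94

The 25 entries sum to 1750, so each line sums to 1750/5 = 350.
Row 1: 40 + 82 + 49 + 106 + ? = 350, so (1,5) = 73.
Main diagonal needs 350; the known cells sum to 274, so (3,3) = 76.
Anti-diagonal needs 350; the known cells sum to 283, so (2,4) = 67.
Row 2: 91 + 58 + 100 + 67 + ? = 350, so (2,5) = 34.
The remaining cell in column 3 is (4,3) = 350 − 313 = 37.
Using column 4: 106 + 67 + 43 + 79 + ? → (5,4) = 350 − 295 = 55.
From column 5, 350 − (73 + 34 + 85 + 97) gives (4,5) = 61.
Row 4: 70 + 37 + 79 + 61 + ? = 350, so (4,1) = 103.
Row 5 needs 350; the known cells sum to 304, so (5,2) = 46.
Column 1 needs 350; the known cells sum to 298, so (3,1) = 52.
Column 2 needs 350; the known cells sum to 256, so (3,2) = 94.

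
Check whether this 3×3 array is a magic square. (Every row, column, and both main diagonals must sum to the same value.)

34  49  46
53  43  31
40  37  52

Row 1: 34 + 49 + 46 = 129.
Row 2: 53 + 43 + 31 = 127.
Row 3: 40 + 37 + 52 = 129.
Column 1: 34 + 53 + 40 = 127.
Column 2: 49 + 43 + 37 = 129.
Column 3: 46 + 31 + 52 = 129.
Main diagonal: 34 + 43 + 52 = 129.
Anti-diagonal: 46 + 43 + 40 = 129.

No — anti-diagonal sums to 129 but column 1 sums to 127.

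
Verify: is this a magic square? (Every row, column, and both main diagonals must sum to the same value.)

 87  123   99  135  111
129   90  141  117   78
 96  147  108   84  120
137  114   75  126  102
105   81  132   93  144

No — column 1 sums to 554 but row 5 sums to 555.

Row 1: 87 + 123 + 99 + 135 + 111 = 555.
Row 2: 129 + 90 + 141 + 117 + 78 = 555.
Row 3: 96 + 147 + 108 + 84 + 120 = 555.
Row 4: 137 + 114 + 75 + 126 + 102 = 554.
Row 5: 105 + 81 + 132 + 93 + 144 = 555.
Column 1: 87 + 129 + 96 + 137 + 105 = 554.
Column 2: 123 + 90 + 147 + 114 + 81 = 555.
Column 3: 99 + 141 + 108 + 75 + 132 = 555.
Column 4: 135 + 117 + 84 + 126 + 93 = 555.
Column 5: 111 + 78 + 120 + 102 + 144 = 555.
Main diagonal: 87 + 90 + 108 + 126 + 144 = 555.
Anti-diagonal: 111 + 117 + 108 + 114 + 105 = 555.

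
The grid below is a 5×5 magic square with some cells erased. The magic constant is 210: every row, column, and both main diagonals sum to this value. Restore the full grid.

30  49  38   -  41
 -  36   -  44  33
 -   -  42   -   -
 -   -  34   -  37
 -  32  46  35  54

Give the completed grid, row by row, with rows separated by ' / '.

Row 1 must total 210; the given cells sum to 158, so (1,4) = 52.
Row 5: 32 + 46 + 35 + 54 + ? = 210, so (5,1) = 43.
Using column 3: 38 + 42 + 34 + 46 + ? → (2,3) = 210 − 160 = 50.
Column 5: 41 + 33 + 37 + 54 + ? = 210, so (3,5) = 45.
From main diagonal, 210 − (30 + 36 + 42 + 54) gives (4,4) = 48.
Anti-diagonal needs 210; the known cells sum to 170, so (4,2) = 40.
Row 2 needs 210; the known cells sum to 163, so (2,1) = 47.
Row 4 must total 210; the given cells sum to 159, so (4,1) = 51.
The remaining cell in column 1 is (3,1) = 210 − 171 = 39.
Column 2: 49 + 36 + 40 + 32 + ? = 210, so (3,2) = 53.
The remaining cell in column 4 is (3,4) = 210 − 179 = 31.

30 49 38 52 41 / 47 36 50 44 33 / 39 53 42 31 45 / 51 40 34 48 37 / 43 32 46 35 54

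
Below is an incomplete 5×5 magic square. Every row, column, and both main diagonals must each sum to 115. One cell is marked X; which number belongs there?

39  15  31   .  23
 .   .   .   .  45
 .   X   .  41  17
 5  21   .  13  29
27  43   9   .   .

The remaining cell in row 1 is (1,4) = 115 − 108 = 7.
Row 4 must total 115; the given cells sum to 68, so (4,3) = 47.
Column 5 needs 115; the known cells sum to 114, so (5,5) = 1.
The remaining cell in row 5 is (5,4) = 115 − 80 = 35.
Column 4: 7 + 41 + 13 + 35 + ? = 115, so (2,4) = 19.
Anti-diagonal needs 115; the known cells sum to 90, so (3,3) = 25.
From column 3, 115 − (31 + 25 + 47 + 9) gives (2,3) = 3.
Main diagonal must total 115; the given cells sum to 78, so (2,2) = 37.
Row 2 needs 115; the known cells sum to 104, so (2,1) = 11.
Column 1 must total 115; the given cells sum to 82, so (3,1) = 33.
The remaining cell in column 2 is (3,2) = 115 − 116 = -1.

-1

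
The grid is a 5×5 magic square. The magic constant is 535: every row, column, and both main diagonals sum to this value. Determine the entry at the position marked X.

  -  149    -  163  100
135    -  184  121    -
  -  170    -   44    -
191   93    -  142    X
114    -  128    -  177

The remaining cell in column 4 is (5,4) = 535 − 470 = 65.
Anti-diagonal: 100 + 121 + 93 + 114 + ? = 535, so (3,3) = 107.
Row 5 needs 535; the known cells sum to 484, so (5,2) = 51.
From column 2, 535 − (149 + 170 + 93 + 51) gives (2,2) = 72.
Using main diagonal: 72 + 107 + 142 + 177 + ? → (1,1) = 535 − 498 = 37.
Row 1 must total 535; the given cells sum to 449, so (1,3) = 86.
The remaining cell in row 2 is (2,5) = 535 − 512 = 23.
From column 1, 535 − (37 + 135 + 191 + 114) gives (3,1) = 58.
Using column 3: 86 + 184 + 107 + 128 + ? → (4,3) = 535 − 505 = 30.
The remaining cell in row 3 is (3,5) = 535 − 379 = 156.
Row 4 must total 535; the given cells sum to 456, so (4,5) = 79.

79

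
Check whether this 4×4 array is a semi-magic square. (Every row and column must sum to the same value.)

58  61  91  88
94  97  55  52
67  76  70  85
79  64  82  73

Row 1: 58 + 61 + 91 + 88 = 298.
Row 2: 94 + 97 + 55 + 52 = 298.
Row 3: 67 + 76 + 70 + 85 = 298.
Row 4: 79 + 64 + 82 + 73 = 298.
Column 1: 58 + 94 + 67 + 79 = 298.
Column 2: 61 + 97 + 76 + 64 = 298.
Column 3: 91 + 55 + 70 + 82 = 298.
Column 4: 88 + 52 + 85 + 73 = 298.
All lines sum to 298.

Yes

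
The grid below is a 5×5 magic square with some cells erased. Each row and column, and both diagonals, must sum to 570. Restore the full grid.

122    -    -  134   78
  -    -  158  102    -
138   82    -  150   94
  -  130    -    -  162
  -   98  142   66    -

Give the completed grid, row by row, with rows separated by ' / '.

Row 3 must total 570; the given cells sum to 464, so (3,3) = 106.
Using column 4: 134 + 102 + 150 + 66 + ? → (4,4) = 570 − 452 = 118.
Anti-diagonal needs 570; the known cells sum to 416, so (5,1) = 154.
Row 5 needs 570; the known cells sum to 460, so (5,5) = 110.
The remaining cell in column 5 is (2,5) = 570 − 444 = 126.
Main diagonal: 122 + 106 + 118 + 110 + ? = 570, so (2,2) = 114.
Using row 2: 114 + 158 + 102 + 126 + ? → (2,1) = 570 − 500 = 70.
Using column 1: 122 + 70 + 138 + 154 + ? → (4,1) = 570 − 484 = 86.
Column 2 must total 570; the given cells sum to 424, so (1,2) = 146.
Row 1: 122 + 146 + 134 + 78 + ? = 570, so (1,3) = 90.
Using row 4: 86 + 130 + 118 + 162 + ? → (4,3) = 570 − 496 = 74.

122 146 90 134 78 / 70 114 158 102 126 / 138 82 106 150 94 / 86 130 74 118 162 / 154 98 142 66 110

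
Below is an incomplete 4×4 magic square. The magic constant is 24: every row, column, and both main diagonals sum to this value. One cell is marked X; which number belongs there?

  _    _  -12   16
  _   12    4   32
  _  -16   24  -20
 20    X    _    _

0

Row 2: 12 + 4 + 32 + ? = 24, so (2,1) = -24.
Using row 3: -16 + 24 + (-20) + ? → (3,1) = 24 − (-12) = 36.
Using column 1: -24 + 36 + 20 + ? → (1,1) = 24 − 32 = -8.
Column 3 needs 24; the known cells sum to 16, so (4,3) = 8.
Column 4 needs 24; the known cells sum to 28, so (4,4) = -4.
The remaining cell in row 1 is (1,2) = 24 − (-4) = 28.
The remaining cell in row 4 is (4,2) = 24 − 24 = 0.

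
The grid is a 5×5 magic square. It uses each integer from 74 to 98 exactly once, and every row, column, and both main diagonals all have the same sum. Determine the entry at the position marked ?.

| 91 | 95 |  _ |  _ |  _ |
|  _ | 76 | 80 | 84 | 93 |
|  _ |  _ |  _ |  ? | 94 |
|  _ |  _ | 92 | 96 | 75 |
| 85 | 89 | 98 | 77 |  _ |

90

The entries are 74 through 98, which sum to 2150, so each line sums to 2150/5 = 430.
From row 2, 430 − (76 + 80 + 84 + 93) gives (2,1) = 97.
Row 5 needs 430; the known cells sum to 349, so (5,5) = 81.
Using column 5: 93 + 94 + 75 + 81 + ? → (1,5) = 430 − 343 = 87.
Main diagonal must total 430; the given cells sum to 344, so (3,3) = 86.
From anti-diagonal, 430 − (87 + 84 + 86 + 85) gives (4,2) = 88.
Row 4 needs 430; the known cells sum to 351, so (4,1) = 79.
Column 1 must total 430; the given cells sum to 352, so (3,1) = 78.
Column 2 needs 430; the known cells sum to 348, so (3,2) = 82.
From column 3, 430 − (80 + 86 + 92 + 98) gives (1,3) = 74.
Row 1: 91 + 95 + 74 + 87 + ? = 430, so (1,4) = 83.
Row 3 must total 430; the given cells sum to 340, so (3,4) = 90.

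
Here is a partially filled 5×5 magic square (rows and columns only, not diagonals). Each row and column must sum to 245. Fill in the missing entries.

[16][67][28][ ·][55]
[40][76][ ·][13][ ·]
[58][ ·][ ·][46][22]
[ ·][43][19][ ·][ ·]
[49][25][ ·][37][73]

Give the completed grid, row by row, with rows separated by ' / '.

The remaining cell in row 1 is (1,4) = 245 − 166 = 79.
Row 5 needs 245; the known cells sum to 184, so (5,3) = 61.
Column 1: 16 + 40 + 58 + 49 + ? = 245, so (4,1) = 82.
The remaining cell in column 2 is (3,2) = 245 − 211 = 34.
Using column 4: 79 + 13 + 46 + 37 + ? → (4,4) = 245 − 175 = 70.
Using row 3: 58 + 34 + 46 + 22 + ? → (3,3) = 245 − 160 = 85.
Row 4: 82 + 43 + 19 + 70 + ? = 245, so (4,5) = 31.
Column 3 needs 245; the known cells sum to 193, so (2,3) = 52.
The remaining cell in column 5 is (2,5) = 245 − 181 = 64.

16 67 28 79 55 / 40 76 52 13 64 / 58 34 85 46 22 / 82 43 19 70 31 / 49 25 61 37 73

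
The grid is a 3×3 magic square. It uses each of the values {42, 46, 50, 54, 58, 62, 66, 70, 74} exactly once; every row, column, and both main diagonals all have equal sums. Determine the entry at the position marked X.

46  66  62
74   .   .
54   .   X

70

The 9 entries sum to 522, so each line sums to 522/3 = 174.
Using anti-diagonal: 62 + 54 + ? → (2,2) = 174 − 116 = 58.
From row 2, 174 − (74 + 58) gives (2,3) = 42.
The remaining cell in column 2 is (3,2) = 174 − 124 = 50.
The remaining cell in column 3 is (3,3) = 174 − 104 = 70.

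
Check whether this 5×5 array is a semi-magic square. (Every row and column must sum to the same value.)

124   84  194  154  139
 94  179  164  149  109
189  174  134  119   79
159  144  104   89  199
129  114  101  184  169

Row 1: 124 + 84 + 194 + 154 + 139 = 695.
Row 2: 94 + 179 + 164 + 149 + 109 = 695.
Row 3: 189 + 174 + 134 + 119 + 79 = 695.
Row 4: 159 + 144 + 104 + 89 + 199 = 695.
Row 5: 129 + 114 + 101 + 184 + 169 = 697.
Column 1: 124 + 94 + 189 + 159 + 129 = 695.
Column 2: 84 + 179 + 174 + 144 + 114 = 695.
Column 3: 194 + 164 + 134 + 104 + 101 = 697.
Column 4: 154 + 149 + 119 + 89 + 184 = 695.
Column 5: 139 + 109 + 79 + 199 + 169 = 695.

No — column 1 sums to 695 but column 3 sums to 697.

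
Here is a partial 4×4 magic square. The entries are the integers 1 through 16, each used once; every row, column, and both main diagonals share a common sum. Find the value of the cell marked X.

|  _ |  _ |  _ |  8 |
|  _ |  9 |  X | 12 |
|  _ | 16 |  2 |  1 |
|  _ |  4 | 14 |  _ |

7

The entries are 1 through 16, which sum to 136, so each line sums to 136/4 = 34.
Row 3 must total 34; the given cells sum to 19, so (3,1) = 15.
Column 2: 9 + 16 + 4 + ? = 34, so (1,2) = 5.
Using column 4: 8 + 12 + 1 + ? → (4,4) = 34 − 21 = 13.
Main diagonal: 9 + 2 + 13 + ? = 34, so (1,1) = 10.
Using row 1: 10 + 5 + 8 + ? → (1,3) = 34 − 23 = 11.
Row 4 needs 34; the known cells sum to 31, so (4,1) = 3.
Column 1: 10 + 15 + 3 + ? = 34, so (2,1) = 6.
The remaining cell in column 3 is (2,3) = 34 − 27 = 7.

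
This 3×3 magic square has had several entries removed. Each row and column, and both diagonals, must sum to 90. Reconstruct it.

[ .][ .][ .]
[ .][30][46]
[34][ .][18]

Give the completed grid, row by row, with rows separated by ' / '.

The remaining cell in row 2 is (2,1) = 90 − 76 = 14.
Row 3: 34 + 18 + ? = 90, so (3,2) = 38.
Column 1 needs 90; the known cells sum to 48, so (1,1) = 42.
The remaining cell in column 2 is (1,2) = 90 − 68 = 22.
Column 3: 46 + 18 + ? = 90, so (1,3) = 26.

42 22 26 / 14 30 46 / 34 38 18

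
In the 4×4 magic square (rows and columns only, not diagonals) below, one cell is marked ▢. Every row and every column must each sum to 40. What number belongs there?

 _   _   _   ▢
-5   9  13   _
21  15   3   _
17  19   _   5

11

The remaining cell in row 2 is (2,4) = 40 − 17 = 23.
Row 3 must total 40; the given cells sum to 39, so (3,4) = 1.
Row 4: 17 + 19 + 5 + ? = 40, so (4,3) = -1.
Using column 1: -5 + 21 + 17 + ? → (1,1) = 40 − 33 = 7.
The remaining cell in column 2 is (1,2) = 40 − 43 = -3.
Using column 3: 13 + 3 + (-1) + ? → (1,3) = 40 − 15 = 25.
Using column 4: 23 + 1 + 5 + ? → (1,4) = 40 − 29 = 11.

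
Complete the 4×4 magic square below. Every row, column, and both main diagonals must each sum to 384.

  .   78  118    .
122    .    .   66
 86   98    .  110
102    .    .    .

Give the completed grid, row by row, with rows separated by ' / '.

74 78 118 114 / 122 126 70 66 / 86 98 90 110 / 102 82 106 94

Row 3 needs 384; the known cells sum to 294, so (3,3) = 90.
Using column 1: 122 + 86 + 102 + ? → (1,1) = 384 − 310 = 74.
Row 1: 74 + 78 + 118 + ? = 384, so (1,4) = 114.
The remaining cell in column 4 is (4,4) = 384 − 290 = 94.
From main diagonal, 384 − (74 + 90 + 94) gives (2,2) = 126.
Anti-diagonal must total 384; the given cells sum to 314, so (2,3) = 70.
Using column 2: 78 + 126 + 98 + ? → (4,2) = 384 − 302 = 82.
The remaining cell in column 3 is (4,3) = 384 − 278 = 106.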